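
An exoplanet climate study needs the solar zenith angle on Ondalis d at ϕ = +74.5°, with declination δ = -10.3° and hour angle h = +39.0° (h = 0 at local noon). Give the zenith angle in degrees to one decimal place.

θ_z = 88.2°

cos θ_z = sin ϕ sin δ + cos ϕ cos δ cos h = -0.172299 + 0.204336 = 0.032037.
θ_z = arccos(0.032037) = 88.2°.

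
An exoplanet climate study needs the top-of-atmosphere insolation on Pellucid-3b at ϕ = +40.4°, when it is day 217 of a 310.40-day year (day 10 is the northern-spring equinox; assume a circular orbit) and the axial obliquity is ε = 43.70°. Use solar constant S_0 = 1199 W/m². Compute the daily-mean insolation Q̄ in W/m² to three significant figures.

Q̄ ≈ 49.1 W/m²

Solar longitude: L_s = 360° × (217 − 10)/310.40 = 240.077°.
sin δ = sin 43.70° × sin 240.077° = -0.59879, so δ = -36.783°.
cos h₀ = −tan(+40.4°) tan(-36.783°) = 0.6363, h₀ = 0.8811 rad.
Bracket: h₀ sin ϕ sin δ + cos ϕ cos δ sin h₀ = 0.8811×0.64812×-0.59879 + 0.76154×0.80091×0.77145 = -0.341944 + 0.470527 = 0.128583.
Q̄ = (S_0/π) × [bracket] = (1199/π) × 0.128583 = 49.07 W/m².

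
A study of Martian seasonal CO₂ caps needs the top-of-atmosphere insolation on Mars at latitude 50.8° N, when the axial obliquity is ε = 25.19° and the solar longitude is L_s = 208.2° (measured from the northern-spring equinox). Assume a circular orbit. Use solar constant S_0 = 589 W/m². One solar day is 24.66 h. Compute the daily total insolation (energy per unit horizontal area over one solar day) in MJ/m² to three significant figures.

Solar declination: sin δ = sin ε · sin L_s = sin 25.19° × sin 208.2° = -0.20113, so δ = -11.603°.
cos h₀ = −tan(+50.8°) tan(-11.603°) = 0.2518, h₀ = 1.3163 rad.
Bracket: h₀ sin ϕ sin δ + cos ϕ cos δ sin h₀ = 1.3163×0.77494×-0.20113 + 0.63203×0.97957×0.96779 = -0.205163 + 0.599176 = 0.394013.
Q̄ = (S_0/π) × [bracket] = (589/π) × 0.394013 = 73.871 W/m².
Daily total = Q̄ × 24.66 h × 3600 s/h = 73.871 × 24.66 × 3600 / 10⁶ = 6.558 MJ/m².

6.56 MJ/m²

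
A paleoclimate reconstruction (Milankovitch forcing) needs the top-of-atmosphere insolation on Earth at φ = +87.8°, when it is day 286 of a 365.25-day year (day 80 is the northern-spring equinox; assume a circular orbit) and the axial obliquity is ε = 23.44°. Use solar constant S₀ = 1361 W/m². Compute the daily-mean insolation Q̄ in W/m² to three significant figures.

Q̄ ≈ 0.00 W/m²

Solar longitude: λ_s = 360° × (286 − 80)/365.25 = 203.039°.
sin δ = sin 23.44° × sin 203.039° = -0.15568, so δ = -8.956°.
cos H₀ = −tan(+87.8°) tan(-8.956°) = 4.1024 ≥ 1 ⇒ polar night, H₀ = 0 and Q̄ = 0.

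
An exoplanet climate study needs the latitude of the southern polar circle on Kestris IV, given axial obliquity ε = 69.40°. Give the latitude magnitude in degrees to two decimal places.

20.60°

The polar circle is the lowest latitude that experiences at least one full rotation of continuous darkness at the northern-summer solstice; it lies at |ϕ| = 90° − ε = 90° − 69.40° = 20.60°.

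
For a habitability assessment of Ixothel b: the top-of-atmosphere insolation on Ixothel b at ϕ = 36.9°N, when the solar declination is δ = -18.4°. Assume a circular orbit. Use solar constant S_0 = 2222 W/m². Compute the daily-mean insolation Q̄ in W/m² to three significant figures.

Q̄ ≈ 343 W/m²

cos h₀ = −tan(+36.9°) tan(-18.400°) = 0.2498, h₀ = 1.3184 rad.
Bracket: h₀ sin ϕ sin δ + cos ϕ cos δ sin h₀ = 1.3184×0.60042×-0.31565 + 0.79968×0.94888×0.96831 = -0.249867 + 0.734754 = 0.484887.
Q̄ = (S_0/π) × [bracket] = (2222/π) × 0.484887 = 343.0 W/m².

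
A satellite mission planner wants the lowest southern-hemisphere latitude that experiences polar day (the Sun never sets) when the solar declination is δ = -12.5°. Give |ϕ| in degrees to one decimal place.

Polar day requires cos h₀ = −tan ϕ tan δ ≤ −1, i.e. tan ϕ tan δ ≥ 1.
The boundary is |tan ϕ| · |tan δ| = 1, so |ϕ| = 90° − |δ| = 90° − 12.5° = 77.5° in the southern hemisphere.

|ϕ| = 77.5°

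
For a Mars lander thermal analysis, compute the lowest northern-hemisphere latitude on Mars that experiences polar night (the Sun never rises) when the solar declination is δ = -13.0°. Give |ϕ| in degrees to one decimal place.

|ϕ| = 77.0°

Polar night requires cos h₀ = −tan ϕ tan δ ≥ 1, i.e. tan ϕ tan δ ≤ −1.
The boundary is |tan ϕ| · |tan δ| = 1, so |ϕ| = 90° − |δ| = 90° − 13.0° = 77.0° in the northern hemisphere.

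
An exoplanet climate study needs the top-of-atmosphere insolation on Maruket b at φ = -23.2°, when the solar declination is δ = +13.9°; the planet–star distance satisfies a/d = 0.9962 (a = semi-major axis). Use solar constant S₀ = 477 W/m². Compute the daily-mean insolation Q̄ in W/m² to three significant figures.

cos H₀ = −tan(-23.2°) tan(+13.900°) = 0.1061, H₀ = 1.4645 rad.
Bracket: H₀ sin φ sin δ + cos φ cos δ sin H₀ = 1.4645×-0.39394×0.24023 + 0.91914×0.97072×0.99436 = -0.138595 + 0.887195 = 0.748600.
Inverse-square distance factor (a/d)² = 0.9962² = 0.992414.
Q̄ = (S₀/π) × 0.992414 × [bracket] = (477/π) × 0.992414 × 0.748600 = 112.8 W/m².

Q̄ ≈ 113 W/m²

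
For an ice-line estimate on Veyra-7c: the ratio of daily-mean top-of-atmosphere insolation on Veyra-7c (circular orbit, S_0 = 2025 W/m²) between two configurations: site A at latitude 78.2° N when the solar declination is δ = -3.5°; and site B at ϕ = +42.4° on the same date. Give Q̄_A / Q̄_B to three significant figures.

— Configuration A (ϕ=+78.2°):
cos h₀ = −tan(+78.2°) tan(-3.500°) = 0.2928, h₀ = 1.2737 rad.
Bracket: h₀ sin ϕ sin δ + cos ϕ cos δ sin h₀ = 1.2737×0.97887×-0.06105 + 0.20450×0.99813×0.95618 = -0.076116 + 0.195173 = 0.119057.
Q̄ = (S_0/π) × [bracket] = (2025/π) × 0.119057 = 76.741 W/m².
— Configuration B (ϕ=+42.4°):
cos h₀ = −tan(+42.4°) tan(-3.500°) = 0.0558, h₀ = 1.5149 rad.
Bracket: h₀ sin ϕ sin δ + cos ϕ cos δ sin h₀ = 1.5149×0.67430×-0.06105 + 0.73846×0.99813×0.99844 = -0.062362 + 0.735929 = 0.673567.
Q̄ = (S_0/π) × [bracket] = (2025/π) × 0.673567 = 434.17 W/m².
Ratio Q̄_A / Q̄_B = 76.741 / 434.17 = 0.1768.

Q̄_A / Q̄_B ≈ 0.177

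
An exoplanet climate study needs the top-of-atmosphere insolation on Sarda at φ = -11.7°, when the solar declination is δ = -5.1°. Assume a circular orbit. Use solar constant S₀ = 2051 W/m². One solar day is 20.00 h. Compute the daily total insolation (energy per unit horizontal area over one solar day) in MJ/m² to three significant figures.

47.2 MJ/m²

cos H₀ = −tan(-11.7°) tan(-5.100°) = -0.0185, H₀ = 1.5893 rad.
Bracket: H₀ sin φ sin δ + cos φ cos δ sin H₀ = 1.5893×-0.20279×-0.08889 + 0.97922×0.99604×0.99983 = 0.028649 + 0.975176 = 1.003825.
Q̄ = (S₀/π) × [bracket] = (2051/π) × 1.003825 = 655.35 W/m².
Daily total = Q̄ × 20.00 h × 3600 s/h = 655.35 × 20.00 × 3600 / 10⁶ = 47.19 MJ/m².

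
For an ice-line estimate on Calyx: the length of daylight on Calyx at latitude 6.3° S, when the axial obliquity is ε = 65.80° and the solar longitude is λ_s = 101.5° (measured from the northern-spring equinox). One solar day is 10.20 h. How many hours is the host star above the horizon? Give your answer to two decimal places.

4.38 h

Solar declination: sin δ = sin ε · sin λ_s = sin 65.80° × sin 101.5° = 0.89381, so δ = +63.356°.
cos H₀ = −tan φ · tan δ = −tan(-6.3°) × tan(+63.356°) = 0.2200, so H₀ = 1.3489 rad = 77.29°.
Daylight = 2H₀/(2π) × 10.20 h = (1.3489/π) × 10.20 = 4.38 h.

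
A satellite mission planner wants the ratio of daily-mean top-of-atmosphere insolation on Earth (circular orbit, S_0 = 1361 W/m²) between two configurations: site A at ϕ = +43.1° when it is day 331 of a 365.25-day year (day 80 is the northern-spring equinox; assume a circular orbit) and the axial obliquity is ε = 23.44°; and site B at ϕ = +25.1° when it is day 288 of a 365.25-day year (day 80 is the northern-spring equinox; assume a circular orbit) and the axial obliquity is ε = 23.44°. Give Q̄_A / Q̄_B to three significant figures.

Q̄_A / Q̄_B ≈ 0.424

— Configuration A (ϕ=+43.1°):
Solar longitude: L_s = 360° × (331 − 80)/365.25 = 247.392°.
sin δ = sin 23.44° × sin 247.392° = -0.36722, so δ = -21.544°.
cos h₀ = −tan(+43.1°) tan(-21.544°) = 0.3695, h₀ = 1.1924 rad.
Bracket: h₀ sin ϕ sin δ + cos ϕ cos δ sin h₀ = 1.1924×0.68327×-0.36722 + 0.73016×0.93013×0.92925 = -0.299186 + 0.631094 = 0.331908.
Q̄ = (S_0/π) × [bracket] = (1361/π) × 0.331908 = 143.79 W/m².
— Configuration B (ϕ=+25.1°):
Solar longitude: L_s = 360° × (288 − 80)/365.25 = 205.010°.
sin δ = sin 23.44° × sin 205.010° = -0.16818, so δ = -9.682°.
cos h₀ = −tan(+25.1°) tan(-9.682°) = 0.0799, h₀ = 1.4908 rad.
Bracket: h₀ sin ϕ sin δ + cos ϕ cos δ sin h₀ = 1.4908×0.42420×-0.16818 + 0.90557×0.98576×0.99680 = -0.106357 + 0.889818 = 0.783461.
Q̄ = (S_0/π) × [bracket] = (1361/π) × 0.783461 = 339.41 W/m².
Ratio Q̄_A / Q̄_B = 143.79 / 339.41 = 0.4236.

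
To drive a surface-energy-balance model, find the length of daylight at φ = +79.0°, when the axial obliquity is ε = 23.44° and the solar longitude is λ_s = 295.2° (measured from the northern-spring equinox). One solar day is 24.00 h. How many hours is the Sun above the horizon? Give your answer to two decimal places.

Solar declination: sin δ = sin ε · sin λ_s = sin 23.44° × sin 295.2° = -0.35993, so δ = -21.096°.
cos H₀ = −tan φ · tan δ = 1.9847 ≥ 1, so the Sun never rises (polar night) and H₀ = 0.
Daylight = 2H₀/(2π) × 24.00 h = (0.0000/π) × 24.00 = 0.00 h.

0.00 h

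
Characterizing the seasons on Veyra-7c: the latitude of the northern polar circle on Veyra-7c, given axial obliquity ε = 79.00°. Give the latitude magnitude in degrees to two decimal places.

11.00°

The polar circle is the lowest latitude that experiences at least one full rotation of continuous daylight at the northern-summer solstice; it lies at |φ| = 90° − ε = 90° − 79.00° = 11.00°.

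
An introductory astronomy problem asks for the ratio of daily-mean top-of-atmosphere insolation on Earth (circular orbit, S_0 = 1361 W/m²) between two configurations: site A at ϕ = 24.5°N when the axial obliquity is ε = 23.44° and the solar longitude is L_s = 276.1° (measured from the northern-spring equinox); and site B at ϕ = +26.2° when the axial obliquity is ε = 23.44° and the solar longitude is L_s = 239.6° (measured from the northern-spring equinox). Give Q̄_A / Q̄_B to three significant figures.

— Configuration A (ϕ=+24.5°):
Solar declination: sin δ = sin ε · sin L_s = sin 23.44° × sin 276.1° = -0.39554, so δ = -23.299°.
cos h₀ = −tan(+24.5°) tan(-23.299°) = 0.1963, h₀ = 1.3733 rad.
Bracket: h₀ sin ϕ sin δ + cos ϕ cos δ sin h₀ = 1.3733×0.41469×-0.39554 + 0.90996×0.91845×0.98055 = -0.225258 + 0.819497 = 0.594239.
Q̄ = (S_0/π) × [bracket] = (1361/π) × 0.594239 = 257.44 W/m².
— Configuration B (ϕ=+26.2°):
Solar declination: sin δ = sin ε · sin L_s = sin 23.44° × sin 239.6° = -0.34310, so δ = -20.066°.
cos h₀ = −tan(+26.2°) tan(-20.066°) = 0.1797, h₀ = 1.3901 rad.
Bracket: h₀ sin ϕ sin δ + cos ϕ cos δ sin h₀ = 1.3901×0.44151×-0.34310 + 0.89726×0.93930×0.98372 = -0.210575 + 0.829076 = 0.618501.
Q̄ = (S_0/π) × [bracket] = (1361/π) × 0.618501 = 267.95 W/m².
Ratio Q̄_A / Q̄_B = 257.44 / 267.95 = 0.9608.

Q̄_A / Q̄_B ≈ 0.961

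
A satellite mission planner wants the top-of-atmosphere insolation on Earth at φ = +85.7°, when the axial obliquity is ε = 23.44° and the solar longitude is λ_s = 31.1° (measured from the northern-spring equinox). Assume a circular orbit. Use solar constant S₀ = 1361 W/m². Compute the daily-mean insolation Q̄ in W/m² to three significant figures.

Q̄ ≈ 279 W/m²

Solar declination: sin δ = sin ε · sin λ_s = sin 23.44° × sin 31.1° = 0.20547, so δ = +11.857°.
cos H₀ = −tan(+85.7°) tan(+11.857°) = -2.7923 ≤ −1 ⇒ polar day, H₀ = π.
Bracket: H₀ sin φ sin δ + cos φ cos δ sin H₀ = 3.1416×0.99719×0.20547 + 0.07498×0.97866×0.00000 = 0.643691 + 0.000000 = 0.643691.
Q̄ = (S₀/π) × [bracket] = (1361/π) × 0.643691 = 278.9 W/m².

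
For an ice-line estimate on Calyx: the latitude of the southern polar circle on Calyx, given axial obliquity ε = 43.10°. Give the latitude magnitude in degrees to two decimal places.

46.90°

The polar circle is the lowest latitude that experiences at least one full rotation of continuous darkness at the northern-summer solstice; it lies at |φ| = 90° − ε = 90° − 43.10° = 46.90°.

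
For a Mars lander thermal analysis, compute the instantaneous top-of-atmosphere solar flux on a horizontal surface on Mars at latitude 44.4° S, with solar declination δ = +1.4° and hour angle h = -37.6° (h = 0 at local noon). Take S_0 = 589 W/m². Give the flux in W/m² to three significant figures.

323 W/m²

cos θ_z = sin ϕ sin δ + cos ϕ cos δ cos h = -0.017094 + 0.565900 = 0.548806.
Flux = S_0 · cos θ_z = 589 × 0.548806 = 323.2 W/m².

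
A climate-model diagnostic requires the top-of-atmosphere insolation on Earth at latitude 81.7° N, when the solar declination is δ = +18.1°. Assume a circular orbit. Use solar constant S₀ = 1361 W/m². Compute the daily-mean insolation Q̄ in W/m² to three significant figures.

cos H₀ = −tan(+81.7°) tan(+18.100°) = -2.2405 ≤ −1 ⇒ polar day, H₀ = π.
Bracket: H₀ sin φ sin δ + cos φ cos δ sin H₀ = 3.1416×0.98953×0.31068 + 0.14436×0.95052×0.00000 = 0.965813 + 0.000000 = 0.965813.
Q̄ = (S₀/π) × [bracket] = (1361/π) × 0.965813 = 418.4 W/m².

Q̄ ≈ 418 W/m²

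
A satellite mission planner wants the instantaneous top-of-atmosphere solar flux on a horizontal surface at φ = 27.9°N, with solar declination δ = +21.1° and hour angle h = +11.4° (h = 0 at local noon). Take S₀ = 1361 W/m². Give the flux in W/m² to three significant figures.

1.33e+03 W/m²

cos θ_z = sin φ sin δ + cos φ cos δ cos h = 0.168453 + 0.808246 = 0.976699.
Flux = S₀ · cos θ_z = 1361 × 0.976699 = 1329 W/m².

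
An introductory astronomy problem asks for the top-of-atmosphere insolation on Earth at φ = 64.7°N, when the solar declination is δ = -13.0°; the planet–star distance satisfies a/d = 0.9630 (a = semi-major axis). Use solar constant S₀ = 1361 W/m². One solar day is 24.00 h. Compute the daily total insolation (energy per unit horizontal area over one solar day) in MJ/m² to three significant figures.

5.13 MJ/m²

cos H₀ = −tan(+64.7°) tan(-13.000°) = 0.4884, H₀ = 1.0605 rad.
Bracket: H₀ sin φ sin δ + cos φ cos δ sin H₀ = 1.0605×0.90408×-0.22495 + 0.42736×0.97437×0.87262 = -0.215677 + 0.363365 = 0.147688.
Inverse-square distance factor (a/d)² = 0.9630² = 0.927369.
Q̄ = (S₀/π) × 0.927369 × [bracket] = (1361/π) × 0.927369 × 0.147688 = 59.334 W/m².
Daily total = Q̄ × 24.00 h × 3600 s/h = 59.334 × 24.00 × 3600 / 10⁶ = 5.126 MJ/m².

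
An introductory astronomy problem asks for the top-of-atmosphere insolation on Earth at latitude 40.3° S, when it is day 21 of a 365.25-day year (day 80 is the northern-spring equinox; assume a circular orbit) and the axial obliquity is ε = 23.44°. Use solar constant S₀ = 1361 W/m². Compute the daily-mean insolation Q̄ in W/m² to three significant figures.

Q̄ ≈ 474 W/m²

Solar longitude: λ_s = 360° × (21 − 80)/365.25 = -58.152°, i.e. -58.152° + 360° = 301.848°.
sin δ = sin 23.44° × sin 301.848° = -0.33790, so δ = -19.749°.
cos H₀ = −tan(-40.3°) tan(-19.749°) = -0.3045, H₀ = 1.8802 rad.
Bracket: H₀ sin φ sin δ + cos φ cos δ sin H₀ = 1.8802×-0.64679×-0.33790 + 0.76267×0.94118×0.95252 = 0.410918 + 0.683728 = 1.094646.
Q̄ = (S₀/π) × [bracket] = (1361/π) × 1.094646 = 474.2 W/m².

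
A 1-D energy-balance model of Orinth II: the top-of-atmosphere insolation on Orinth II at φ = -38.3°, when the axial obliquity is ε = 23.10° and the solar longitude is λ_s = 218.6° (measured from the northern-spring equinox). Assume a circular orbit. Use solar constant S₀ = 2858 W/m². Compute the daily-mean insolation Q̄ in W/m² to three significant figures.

Q̄ ≈ 923 W/m²

Solar declination: sin δ = sin ε · sin λ_s = sin 23.10° × sin 218.6° = -0.24477, so δ = -14.168°.
cos H₀ = −tan(-38.3°) tan(-14.168°) = -0.1994, H₀ = 1.7715 rad.
Bracket: H₀ sin φ sin δ + cos φ cos δ sin H₀ = 1.7715×-0.61978×-0.24477 + 0.78478×0.96958×0.97992 = 0.268743 + 0.745628 = 1.014371.
Q̄ = (S₀/π) × [bracket] = (2858/π) × 1.014371 = 922.8 W/m².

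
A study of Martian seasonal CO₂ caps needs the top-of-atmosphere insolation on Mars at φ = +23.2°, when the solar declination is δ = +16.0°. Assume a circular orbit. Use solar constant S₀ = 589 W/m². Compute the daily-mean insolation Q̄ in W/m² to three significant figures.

Q̄ ≈ 199 W/m²

cos H₀ = −tan(+23.2°) tan(+16.000°) = -0.1229, H₀ = 1.6940 rad.
Bracket: H₀ sin φ sin δ + cos φ cos δ sin H₀ = 1.6940×0.39394×0.27564 + 0.91914×0.96126×0.99242 = 0.183944 + 0.876835 = 1.060779.
Q̄ = (S₀/π) × [bracket] = (589/π) × 1.060779 = 198.9 W/m².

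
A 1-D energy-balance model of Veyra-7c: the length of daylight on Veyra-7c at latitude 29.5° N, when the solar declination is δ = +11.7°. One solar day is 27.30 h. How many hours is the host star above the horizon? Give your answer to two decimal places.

cos H₀ = −tan φ · tan δ = −tan(+29.5°) × tan(+11.700°) = -0.1172, so H₀ = 1.6882 rad = 96.73°.
Daylight = 2H₀/(2π) × 27.30 h = (1.6882/π) × 27.30 = 14.67 h.

14.67 h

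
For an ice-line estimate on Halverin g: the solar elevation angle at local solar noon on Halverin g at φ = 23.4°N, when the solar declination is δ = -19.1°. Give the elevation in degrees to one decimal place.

47.5°

At local noon the hour angle is zero, so the zenith angle equals |φ − δ| = |+23.4° − (-19.100°)| = 42.500°.
Elevation = 90° − 42.500° = 47.5°.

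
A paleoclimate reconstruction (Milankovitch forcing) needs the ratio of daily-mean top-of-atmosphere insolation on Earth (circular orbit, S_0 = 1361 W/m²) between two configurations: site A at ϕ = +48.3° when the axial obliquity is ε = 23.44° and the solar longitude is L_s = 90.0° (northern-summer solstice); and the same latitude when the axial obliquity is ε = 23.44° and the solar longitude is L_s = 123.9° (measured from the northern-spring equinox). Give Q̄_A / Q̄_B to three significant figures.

— Configuration A (ϕ=+48.3°):
Solar declination: sin δ = sin ε · sin L_s = sin 23.44° × sin 90.0° = 0.39779, so δ = +23.440°.
cos h₀ = −tan(+48.3°) tan(+23.440°) = -0.4866, h₀ = 2.0790 rad.
Bracket: h₀ sin ϕ sin δ + cos ϕ cos δ sin h₀ = 2.0790×0.74664×0.39779 + 0.66523×0.91748×0.87361 = 0.617475 + 0.533195 = 1.150670.
Q̄ = (S_0/π) × [bracket] = (1361/π) × 1.150670 = 498.49 W/m².
— Configuration B (ϕ=+48.3°):
Solar declination: sin δ = sin ε · sin L_s = sin 23.44° × sin 123.9° = 0.33017, so δ = +19.279°.
cos h₀ = −tan(+48.3°) tan(+19.279°) = -0.3926, h₀ = 1.9742 rad.
Bracket: h₀ sin ϕ sin δ + cos ϕ cos δ sin h₀ = 1.9742×0.74664×0.33017 + 0.66523×0.94392×0.91971 = 0.486676 + 0.577508 = 1.064184.
Q̄ = (S_0/π) × [bracket] = (1361/π) × 1.064184 = 461.03 W/m².
Ratio Q̄_A / Q̄_B = 498.49 / 461.03 = 1.081.

Q̄_A / Q̄_B ≈ 1.08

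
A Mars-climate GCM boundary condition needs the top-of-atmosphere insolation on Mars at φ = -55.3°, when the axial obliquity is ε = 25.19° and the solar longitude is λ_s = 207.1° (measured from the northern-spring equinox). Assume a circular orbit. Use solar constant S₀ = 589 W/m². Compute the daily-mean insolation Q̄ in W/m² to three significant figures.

Solar declination: sin δ = sin ε · sin λ_s = sin 25.19° × sin 207.1° = -0.19389, so δ = -11.180°.
cos H₀ = −tan(-55.3°) tan(-11.180°) = -0.2854, H₀ = 1.8603 rad.
Bracket: H₀ sin φ sin δ + cos φ cos δ sin H₀ = 1.8603×-0.82214×-0.19389 + 0.56928×0.98102×0.95840 = 0.296541 + 0.535243 = 0.831784.
Q̄ = (S₀/π) × [bracket] = (589/π) × 0.831784 = 155.9 W/m².

Q̄ ≈ 156 W/m²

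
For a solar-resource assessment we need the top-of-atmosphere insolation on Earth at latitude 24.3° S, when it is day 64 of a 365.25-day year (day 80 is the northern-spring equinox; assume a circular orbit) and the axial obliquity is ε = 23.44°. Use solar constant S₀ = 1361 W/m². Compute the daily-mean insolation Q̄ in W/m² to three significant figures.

Q̄ ≈ 423 W/m²

Solar longitude: λ_s = 360° × (64 − 80)/365.25 = -15.770°, i.e. -15.770° + 360° = 344.230°.
sin δ = sin 23.44° × sin 344.230° = -0.10811, so δ = -6.206°.
cos H₀ = −tan(-24.3°) tan(-6.206°) = -0.0491, H₀ = 1.6199 rad.
Bracket: H₀ sin φ sin δ + cos φ cos δ sin H₀ = 1.6199×-0.41151×-0.10811 + 0.91140×0.99414×0.99879 = 0.072067 + 0.904963 = 0.977030.
Q̄ = (S₀/π) × [bracket] = (1361/π) × 0.977030 = 423.3 W/m².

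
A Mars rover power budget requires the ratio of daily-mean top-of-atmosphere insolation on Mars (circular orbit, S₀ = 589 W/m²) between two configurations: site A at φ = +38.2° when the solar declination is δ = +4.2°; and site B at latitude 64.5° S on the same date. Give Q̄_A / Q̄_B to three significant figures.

— Configuration A (φ=+38.2°):
cos H₀ = −tan(+38.2°) tan(+4.200°) = -0.0578, H₀ = 1.6286 rad.
Bracket: H₀ sin φ sin δ + cos φ cos δ sin H₀ = 1.6286×0.61841×0.07324 + 0.78586×0.99731×0.99833 = 0.073763 + 0.782437 = 0.856200.
Q̄ = (S₀/π) × [bracket] = (589/π) × 0.856200 = 160.52 W/m².
— Configuration B (φ=-64.5°):
cos H₀ = −tan(-64.5°) tan(+4.200°) = 0.1540, H₀ = 1.4162 rad.
Bracket: H₀ sin φ sin δ + cos φ cos δ sin H₀ = 1.4162×-0.90259×0.07324 + 0.43051×0.99731×0.98808 = -0.093619 + 0.424234 = 0.330615.
Q̄ = (S₀/π) × [bracket] = (589/π) × 0.330615 = 61.985 W/m².
Ratio Q̄_A / Q̄_B = 160.52 / 61.985 = 2.590.

Q̄_A / Q̄_B ≈ 2.59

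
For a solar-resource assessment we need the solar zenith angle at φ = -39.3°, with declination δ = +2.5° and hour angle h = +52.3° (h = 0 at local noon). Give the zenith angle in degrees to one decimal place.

cos θ_z = sin φ sin δ + cos φ cos δ cos h = -0.027628 + 0.472774 = 0.445146.
θ_z = arccos(0.445146) = 63.6°.

θ_z = 63.6°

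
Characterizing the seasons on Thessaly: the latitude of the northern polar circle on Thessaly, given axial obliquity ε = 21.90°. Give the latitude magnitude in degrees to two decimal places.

The polar circle is the lowest latitude that experiences at least one full rotation of continuous daylight at the northern-summer solstice; it lies at |φ| = 90° − ε = 90° − 21.90° = 68.10°.

68.10°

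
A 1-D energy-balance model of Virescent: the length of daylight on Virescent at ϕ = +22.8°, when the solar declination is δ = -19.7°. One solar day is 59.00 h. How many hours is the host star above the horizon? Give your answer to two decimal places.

26.66 h

cos h₀ = −tan ϕ · tan δ = −tan(+22.8°) × tan(-19.700°) = 0.1505, so h₀ = 1.4197 rad = 81.34°.
Daylight = 2h₀/(2π) × 59.00 h = (1.4197/π) × 59.00 = 26.66 h.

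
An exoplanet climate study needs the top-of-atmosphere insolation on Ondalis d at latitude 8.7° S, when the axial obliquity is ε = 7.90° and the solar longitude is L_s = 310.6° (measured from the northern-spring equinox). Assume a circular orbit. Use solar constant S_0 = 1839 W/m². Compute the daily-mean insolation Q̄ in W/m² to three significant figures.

Solar declination: sin δ = sin ε · sin L_s = sin 7.90° × sin 310.6° = -0.10436, so δ = -5.990°.
cos h₀ = −tan(-8.7°) tan(-5.990°) = -0.0161, h₀ = 1.5869 rad.
Bracket: h₀ sin ϕ sin δ + cos ϕ cos δ sin h₀ = 1.5869×-0.15126×-0.10436 + 0.98849×0.99454×0.99987 = 0.025050 + 0.982965 = 1.008015.
Q̄ = (S_0/π) × [bracket] = (1839/π) × 1.008015 = 590.1 W/m².

Q̄ ≈ 590 W/m²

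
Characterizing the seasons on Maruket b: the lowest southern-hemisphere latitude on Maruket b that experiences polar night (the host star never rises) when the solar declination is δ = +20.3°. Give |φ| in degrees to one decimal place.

Polar night requires cos H₀ = −tan φ tan δ ≥ 1, i.e. tan φ tan δ ≤ −1.
The boundary is |tan φ| · |tan δ| = 1, so |φ| = 90° − |δ| = 90° − 20.3° = 69.7° in the southern hemisphere.

|φ| = 69.7°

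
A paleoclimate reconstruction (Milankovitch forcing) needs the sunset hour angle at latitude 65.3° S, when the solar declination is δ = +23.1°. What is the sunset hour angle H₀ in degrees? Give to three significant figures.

H₀ = 22.0°

cos H₀ = −tan φ · tan δ = −tan(-65.3°) × tan(+23.100°) = 0.9274, so H₀ = 0.3835 rad = 21.97°.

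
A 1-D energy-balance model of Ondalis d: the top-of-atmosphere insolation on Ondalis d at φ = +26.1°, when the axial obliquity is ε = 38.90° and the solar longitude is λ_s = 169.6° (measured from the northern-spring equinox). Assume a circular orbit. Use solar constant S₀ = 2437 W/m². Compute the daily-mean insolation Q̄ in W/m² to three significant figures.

Solar declination: sin δ = sin ε · sin λ_s = sin 38.90° × sin 169.6° = 0.11336, so δ = +6.509°.
cos H₀ = −tan(+26.1°) tan(+6.509°) = -0.0559, H₀ = 1.6267 rad.
Bracket: H₀ sin φ sin δ + cos φ cos δ sin H₀ = 1.6267×0.43994×0.11336 + 0.89803×0.99355×0.99844 = 0.081126 + 0.890846 = 0.971972.
Q̄ = (S₀/π) × [bracket] = (2437/π) × 0.971972 = 754.0 W/m².

Q̄ ≈ 754 W/m²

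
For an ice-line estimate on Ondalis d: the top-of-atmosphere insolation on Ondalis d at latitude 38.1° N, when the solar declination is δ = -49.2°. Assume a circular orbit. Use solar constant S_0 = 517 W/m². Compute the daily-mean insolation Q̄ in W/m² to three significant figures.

Q̄ ≈ 2.22 W/m²

cos h₀ = −tan(+38.1°) tan(-49.200°) = 0.9084, h₀ = 0.4314 rad.
Bracket: h₀ sin ϕ sin δ + cos ϕ cos δ sin h₀ = 0.4314×0.61704×-0.75700 + 0.78694×0.65342×0.41813 = -0.201507 + 0.215003 = 0.013496.
Q̄ = (S_0/π) × [bracket] = (517/π) × 0.013496 = 2.221 W/m².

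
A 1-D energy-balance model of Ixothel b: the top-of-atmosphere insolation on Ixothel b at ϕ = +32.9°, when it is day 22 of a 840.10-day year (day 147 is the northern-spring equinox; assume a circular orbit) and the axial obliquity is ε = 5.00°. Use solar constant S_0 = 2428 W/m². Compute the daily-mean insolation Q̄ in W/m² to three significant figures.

Q̄ ≈ 602 W/m²

Solar longitude: L_s = 360° × (22 − 147)/840.10 = -53.565°, i.e. -53.565° + 360° = 306.435°.
sin δ = sin 5.00° × sin 306.435° = -0.07012, so δ = -4.021°.
cos h₀ = −tan(+32.9°) tan(-4.021°) = 0.0455, h₀ = 1.5253 rad.
Bracket: h₀ sin ϕ sin δ + cos ϕ cos δ sin h₀ = 1.5253×0.54317×-0.07012 + 0.83962×0.99754×0.99897 = -0.058094 + 0.836692 = 0.778598.
Q̄ = (S_0/π) × [bracket] = (2428/π) × 0.778598 = 601.7 W/m².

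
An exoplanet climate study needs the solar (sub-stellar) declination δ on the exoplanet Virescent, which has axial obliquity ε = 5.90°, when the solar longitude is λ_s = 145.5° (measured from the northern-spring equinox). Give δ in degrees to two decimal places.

sin δ = sin ε · sin λ_s = sin 5.90° × sin 145.5° = 0.058222.
δ = arcsin(0.058222) = +3.34°.

δ = +3.34°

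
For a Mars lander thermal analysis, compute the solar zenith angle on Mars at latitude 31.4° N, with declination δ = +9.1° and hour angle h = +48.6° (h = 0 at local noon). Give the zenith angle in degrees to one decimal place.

θ_z = 50.2°

cos θ_z = sin ϕ sin δ + cos ϕ cos δ cos h = 0.082402 + 0.557359 = 0.639761.
θ_z = arccos(0.639761) = 50.2°.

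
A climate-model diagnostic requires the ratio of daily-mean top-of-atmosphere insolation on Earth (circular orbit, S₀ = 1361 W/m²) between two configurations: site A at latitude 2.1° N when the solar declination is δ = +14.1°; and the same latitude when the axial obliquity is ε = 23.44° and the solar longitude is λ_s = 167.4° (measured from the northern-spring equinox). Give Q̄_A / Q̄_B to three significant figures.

— Configuration A (φ=+2.1°):
cos H₀ = −tan(+2.1°) tan(+14.100°) = -0.0092, H₀ = 1.5800 rad.
Bracket: H₀ sin φ sin δ + cos φ cos δ sin H₀ = 1.5800×0.03664×0.24362 + 0.99933×0.96987×0.99996 = 0.014103 + 0.969181 = 0.983284.
Q̄ = (S₀/π) × [bracket] = (1361/π) × 0.983284 = 425.98 W/m².
— Configuration B (φ=+2.1°):
Solar declination: sin δ = sin ε · sin λ_s = sin 23.44° × sin 167.4° = 0.08677, so δ = +4.978°.
cos H₀ = −tan(+2.1°) tan(+4.978°) = -0.0032, H₀ = 1.5740 rad.
Bracket: H₀ sin φ sin δ + cos φ cos δ sin H₀ = 1.5740×0.03664×0.08677 + 0.99933×0.99623×0.99999 = 0.005004 + 0.995553 = 1.000557.
Q̄ = (S₀/π) × [bracket] = (1361/π) × 1.000557 = 433.46 W/m².
Ratio Q̄_A / Q̄_B = 425.98 / 433.46 = 0.9827.

Q̄_A / Q̄_B ≈ 0.983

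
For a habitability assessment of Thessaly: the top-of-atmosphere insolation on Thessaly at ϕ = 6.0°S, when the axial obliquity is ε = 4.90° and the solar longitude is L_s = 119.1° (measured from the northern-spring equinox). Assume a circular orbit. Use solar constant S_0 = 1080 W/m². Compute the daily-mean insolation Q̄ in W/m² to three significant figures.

Solar declination: sin δ = sin ε · sin L_s = sin 4.90° × sin 119.1° = 0.07463, so δ = +4.280°.
cos h₀ = −tan(-6.0°) tan(+4.280°) = 0.0079, h₀ = 1.5629 rad.
Bracket: h₀ sin ϕ sin δ + cos ϕ cos δ sin h₀ = 1.5629×-0.10453×0.07463 + 0.99452×0.99721×0.99997 = -0.012192 + 0.991716 = 0.979524.
Q̄ = (S_0/π) × [bracket] = (1080/π) × 0.979524 = 336.7 W/m².

Q̄ ≈ 337 W/m²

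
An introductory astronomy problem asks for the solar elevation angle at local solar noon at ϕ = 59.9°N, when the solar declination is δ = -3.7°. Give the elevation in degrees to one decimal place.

At local noon the hour angle is zero, so the zenith angle equals |ϕ − δ| = |+59.9° − (-3.700°)| = 63.600°.
Elevation = 90° − 63.600° = 26.4°.

26.4°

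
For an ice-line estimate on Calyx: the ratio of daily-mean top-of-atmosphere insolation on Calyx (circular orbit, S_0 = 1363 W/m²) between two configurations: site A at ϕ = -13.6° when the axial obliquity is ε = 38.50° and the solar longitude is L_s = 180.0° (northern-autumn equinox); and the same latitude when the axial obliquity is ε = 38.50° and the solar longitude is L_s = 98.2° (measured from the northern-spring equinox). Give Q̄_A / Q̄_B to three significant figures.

Q̄_A / Q̄_B ≈ 1.76

— Configuration A (ϕ=-13.6°):
Solar declination: sin δ = sin ε · sin L_s = sin 38.50° × sin 180.0° = 0.00000, so δ = +0.000°.
cos h₀ = −tan(-13.6°) tan(+0.000°) = 0.0000, h₀ = 1.5708 rad.
Bracket: h₀ sin ϕ sin δ + cos ϕ cos δ sin h₀ = 1.5708×-0.23514×0.00000 + 0.97196×1.00000×1.00000 = -0.000000 + 0.971960 = 0.971960.
Q̄ = (S_0/π) × [bracket] = (1363/π) × 0.971960 = 421.69 W/m².
— Configuration B (ϕ=-13.6°):
Solar declination: sin δ = sin ε · sin L_s = sin 38.50° × sin 98.2° = 0.61615, so δ = +38.036°.
cos h₀ = −tan(-13.6°) tan(+38.036°) = 0.1893, h₀ = 1.3804 rad.
Bracket: h₀ sin ϕ sin δ + cos ϕ cos δ sin h₀ = 1.3804×-0.23514×0.61615 + 0.97196×0.78763×0.98193 = -0.199994 + 0.751711 = 0.551717.
Q̄ = (S_0/π) × [bracket] = (1363/π) × 0.551717 = 239.37 W/m².
Ratio Q̄_A / Q̄_B = 421.69 / 239.37 = 1.762.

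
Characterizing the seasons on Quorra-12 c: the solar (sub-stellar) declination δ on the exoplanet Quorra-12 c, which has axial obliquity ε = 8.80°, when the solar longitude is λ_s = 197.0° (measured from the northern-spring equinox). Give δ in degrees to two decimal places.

δ = -2.56°

sin δ = sin ε · sin λ_s = sin 8.80° × sin 197.0° = -0.044729.
δ = arcsin(-0.044729) = -2.56°.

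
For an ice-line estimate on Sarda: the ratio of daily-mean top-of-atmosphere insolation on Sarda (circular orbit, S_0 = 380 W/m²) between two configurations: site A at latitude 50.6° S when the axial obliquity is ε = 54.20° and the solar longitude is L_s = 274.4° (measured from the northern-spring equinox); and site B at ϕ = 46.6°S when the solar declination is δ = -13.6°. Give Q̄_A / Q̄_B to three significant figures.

Q̄_A / Q̄_B ≈ 2.05

— Configuration A (ϕ=-50.6°):
Solar declination: sin δ = sin ε · sin L_s = sin 54.20° × sin 274.4° = -0.80867, so δ = -53.967°.
cos h₀ = −tan(-50.6°) tan(-53.967°) = -1.6736 ≤ −1 ⇒ polar day, h₀ = π.
Bracket: h₀ sin ϕ sin δ + cos ϕ cos δ sin h₀ = 3.1416×-0.77273×-0.80867 + 0.63473×0.58826×0.00000 = 1.963134 + 0.000000 = 1.963134.
Q̄ = (S_0/π) × [bracket] = (380/π) × 1.963134 = 237.46 W/m².
— Configuration B (ϕ=-46.6°):
cos h₀ = −tan(-46.6°) tan(-13.600°) = -0.2558, h₀ = 1.8295 rad.
Bracket: h₀ sin ϕ sin δ + cos ϕ cos δ sin h₀ = 1.8295×-0.72657×-0.23514 + 0.68709×0.97196×0.96672 = 0.312562 + 0.645599 = 0.958161.
Q̄ = (S_0/π) × [bracket] = (380/π) × 0.958161 = 115.90 W/m².
Ratio Q̄_A / Q̄_B = 237.46 / 115.90 = 2.049.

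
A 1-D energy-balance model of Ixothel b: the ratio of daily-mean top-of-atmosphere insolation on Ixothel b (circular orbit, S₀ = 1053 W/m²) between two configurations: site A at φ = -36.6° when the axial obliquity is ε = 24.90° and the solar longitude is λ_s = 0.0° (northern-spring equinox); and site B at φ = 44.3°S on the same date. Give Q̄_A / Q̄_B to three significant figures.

— Configuration A (φ=-36.6°):
Solar declination: sin δ = sin ε · sin λ_s = sin 24.90° × sin 0.0° = 0.00000, so δ = +0.000°.
cos H₀ = −tan(-36.6°) tan(+0.000°) = 0.0000, H₀ = 1.5708 rad.
Bracket: H₀ sin φ sin δ + cos φ cos δ sin H₀ = 1.5708×-0.59622×0.00000 + 0.80282×1.00000×1.00000 = -0.000000 + 0.802820 = 0.802820.
Q̄ = (S₀/π) × [bracket] = (1053/π) × 0.802820 = 269.09 W/m².
— Configuration B (φ=-44.3°):
cos H₀ = −tan(-44.3°) tan(+0.000°) = 0.0000, H₀ = 1.5708 rad.
Bracket: H₀ sin φ sin δ + cos φ cos δ sin H₀ = 1.5708×-0.69842×0.00000 + 0.71569×1.00000×1.00000 = -0.000000 + 0.715690 = 0.715690.
Q̄ = (S₀/π) × [bracket] = (1053/π) × 0.715690 = 239.89 W/m².
Ratio Q̄_A / Q̄_B = 269.09 / 239.89 = 1.122.

Q̄_A / Q̄_B ≈ 1.12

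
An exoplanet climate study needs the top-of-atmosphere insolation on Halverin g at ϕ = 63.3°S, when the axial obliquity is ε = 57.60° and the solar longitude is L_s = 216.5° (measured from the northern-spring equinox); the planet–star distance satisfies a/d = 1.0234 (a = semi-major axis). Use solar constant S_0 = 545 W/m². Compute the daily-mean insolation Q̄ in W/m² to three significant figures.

Q̄ ≈ 256 W/m²

Solar declination: sin δ = sin ε · sin L_s = sin 57.60° × sin 216.5° = -0.50223, so δ = -30.147°.
cos h₀ = −tan(-63.3°) tan(-30.147°) = -1.1548 ≤ −1 ⇒ polar day, h₀ = π.
Bracket: h₀ sin ϕ sin δ + cos ϕ cos δ sin h₀ = 3.1416×-0.89337×-0.50223 + 0.44932×0.86474×0.00000 = 1.409564 + 0.000000 = 1.409564.
Inverse-square distance factor (a/d)² = 1.0234² = 1.047348.
Q̄ = (S_0/π) × 1.047348 × [bracket] = (545/π) × 1.047348 × 1.409564 = 256.1 W/m².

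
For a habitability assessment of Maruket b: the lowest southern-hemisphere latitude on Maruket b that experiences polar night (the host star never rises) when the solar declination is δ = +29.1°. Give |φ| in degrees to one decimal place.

Polar night requires cos H₀ = −tan φ tan δ ≥ 1, i.e. tan φ tan δ ≤ −1.
The boundary is |tan φ| · |tan δ| = 1, so |φ| = 90° − |δ| = 90° − 29.1° = 60.9° in the southern hemisphere.

|φ| = 60.9°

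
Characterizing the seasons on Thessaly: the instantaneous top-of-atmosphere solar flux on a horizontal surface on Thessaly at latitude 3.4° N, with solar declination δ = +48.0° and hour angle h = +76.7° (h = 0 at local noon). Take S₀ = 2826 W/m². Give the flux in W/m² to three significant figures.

cos θ_z = sin φ sin δ + cos φ cos δ cos h = 0.044073 + 0.153662 = 0.197735.
Flux = S₀ · cos θ_z = 2826 × 0.197735 = 558.8 W/m².

559 W/m²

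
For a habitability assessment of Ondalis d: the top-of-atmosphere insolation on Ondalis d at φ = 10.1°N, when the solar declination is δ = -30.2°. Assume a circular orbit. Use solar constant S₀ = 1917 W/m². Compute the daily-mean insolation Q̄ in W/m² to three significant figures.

Q̄ ≈ 437 W/m²

cos H₀ = −tan(+10.1°) tan(-30.200°) = 0.1037, H₀ = 1.4669 rad.
Bracket: H₀ sin φ sin δ + cos φ cos δ sin H₀ = 1.4669×0.17537×-0.50302 + 0.98450×0.86427×0.99461 = -0.129402 + 0.846288 = 0.716886.
Q̄ = (S₀/π) × [bracket] = (1917/π) × 0.716886 = 437.4 W/m².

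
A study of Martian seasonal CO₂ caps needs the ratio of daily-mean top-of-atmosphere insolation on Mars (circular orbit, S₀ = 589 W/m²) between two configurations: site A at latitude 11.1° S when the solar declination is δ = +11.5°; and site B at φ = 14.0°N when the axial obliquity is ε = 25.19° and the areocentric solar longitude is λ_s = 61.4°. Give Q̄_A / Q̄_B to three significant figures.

Q̄_A / Q̄_B ≈ 0.862

— Configuration A (φ=-11.1°):
cos H₀ = −tan(-11.1°) tan(+11.500°) = 0.0399, H₀ = 1.5309 rad.
Bracket: H₀ sin φ sin δ + cos φ cos δ sin H₀ = 1.5309×-0.19252×0.19937 + 0.98129×0.97992×0.99920 = -0.058760 + 0.960816 = 0.902056.
Q̄ = (S₀/π) × [bracket] = (589/π) × 0.902056 = 169.12 W/m².
— Configuration B (φ=+14.0°):
sin δ = sin 25.19° × sin 61.4° = 0.37369, so δ = +21.943°.
cos H₀ = −tan(+14.0°) tan(+21.943°) = -0.1004, H₀ = 1.6714 rad.
Bracket: H₀ sin φ sin δ + cos φ cos δ sin H₀ = 1.6714×0.24192×0.37369 + 0.97030×0.92755×0.99494 = 0.151100 + 0.895448 = 1.046548.
Q̄ = (S₀/π) × [bracket] = (589/π) × 1.046548 = 196.21 W/m².
Ratio Q̄_A / Q̄_B = 169.12 / 196.21 = 0.8619.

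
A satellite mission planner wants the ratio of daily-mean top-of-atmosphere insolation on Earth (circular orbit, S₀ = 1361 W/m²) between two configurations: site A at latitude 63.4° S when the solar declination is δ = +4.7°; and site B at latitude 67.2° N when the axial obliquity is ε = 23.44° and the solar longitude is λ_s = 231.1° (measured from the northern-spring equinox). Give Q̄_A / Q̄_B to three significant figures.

Q̄_A / Q̄_B ≈ 8.96

— Configuration A (φ=-63.4°):
cos H₀ = −tan(-63.4°) tan(+4.700°) = 0.1642, H₀ = 1.4059 rad.
Bracket: H₀ sin φ sin δ + cos φ cos δ sin H₀ = 1.4059×-0.89415×0.08194 + 0.44776×0.99664×0.98643 = -0.103006 + 0.440200 = 0.337194.
Q̄ = (S₀/π) × [bracket] = (1361/π) × 0.337194 = 146.08 W/m².
— Configuration B (φ=+67.2°):
Solar declination: sin δ = sin ε · sin λ_s = sin 23.44° × sin 231.1° = -0.30958, so δ = -18.034°.
cos H₀ = −tan(+67.2°) tan(-18.034°) = 0.7745, H₀ = 0.6849 rad.
Bracket: H₀ sin φ sin δ + cos φ cos δ sin H₀ = 0.6849×0.92186×-0.30958 + 0.38752×0.95087×0.63257 = -0.195463 + 0.233090 = 0.037627.
Q̄ = (S₀/π) × [bracket] = (1361/π) × 0.037627 = 16.301 W/m².
Ratio Q̄_A / Q̄_B = 146.08 / 16.301 = 8.961.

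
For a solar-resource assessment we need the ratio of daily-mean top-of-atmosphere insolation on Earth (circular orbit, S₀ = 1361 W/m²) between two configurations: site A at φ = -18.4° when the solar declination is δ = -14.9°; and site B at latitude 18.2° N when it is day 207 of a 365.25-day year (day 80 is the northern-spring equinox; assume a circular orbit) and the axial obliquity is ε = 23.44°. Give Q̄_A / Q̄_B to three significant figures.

Q̄_A / Q̄_B ≈ 0.985

— Configuration A (φ=-18.4°):
cos H₀ = −tan(-18.4°) tan(-14.900°) = -0.0885, H₀ = 1.6594 rad.
Bracket: H₀ sin φ sin δ + cos φ cos δ sin H₀ = 1.6594×-0.31565×-0.25713 + 0.94888×0.96638×0.99608 = 0.134682 + 0.913384 = 1.048066.
Q̄ = (S₀/π) × [bracket] = (1361/π) × 1.048066 = 454.04 W/m².
— Configuration B (φ=+18.2°):
Solar longitude: λ_s = 360° × (207 − 80)/365.25 = 125.175°.
sin δ = sin 23.44° × sin 125.175° = 0.32515, so δ = +18.975°.
cos H₀ = −tan(+18.2°) tan(+18.975°) = -0.1130, H₀ = 1.6841 rad.
Bracket: H₀ sin φ sin δ + cos φ cos δ sin H₀ = 1.6841×0.31233×0.32515 + 0.94997×0.94566×0.99359 = 0.171027 + 0.892590 = 1.063617.
Q̄ = (S₀/π) × [bracket] = (1361/π) × 1.063617 = 460.78 W/m².
Ratio Q̄_A / Q̄_B = 454.04 / 460.78 = 0.9854.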